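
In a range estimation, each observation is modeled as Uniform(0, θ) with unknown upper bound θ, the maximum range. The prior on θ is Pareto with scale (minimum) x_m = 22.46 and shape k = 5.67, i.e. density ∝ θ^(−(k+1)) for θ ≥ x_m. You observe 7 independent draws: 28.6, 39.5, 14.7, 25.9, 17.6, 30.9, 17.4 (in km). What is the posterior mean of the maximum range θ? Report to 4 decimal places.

42.8847

A Pareto(scale x_m, shape k) prior on the upper bound θ of Uniform(0, θ) is conjugate: posterior is Pareto(max(x_m, max xᵢ), k + n).
Sample maximum = 39.5; prior scale x_m = 22.46 → posterior scale = max = 39.50.
Posterior shape = 5.67 + 7 = 12.67.
E[θ|data] = k·x_m/(k−1) = 12.67·39.50/11.67 = 42.8847.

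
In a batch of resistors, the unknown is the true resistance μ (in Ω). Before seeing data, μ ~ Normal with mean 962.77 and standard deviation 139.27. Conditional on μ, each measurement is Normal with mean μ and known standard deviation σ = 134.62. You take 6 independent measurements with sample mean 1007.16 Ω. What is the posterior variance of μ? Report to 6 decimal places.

2613.449813

For Normal data with known variance σ², a Normal(μ₀, σ₀²) prior on μ is conjugate. Posterior precision = 1/σ₀² + n/σ²; posterior mean is the precision-weighted average of μ₀ and x̄.
σ₀² = 139.27² = 19396.1329, σ² = 134.62² = 18122.5444; σ² + n·σ₀² = 18122.5444 + 6·19396.1329 = 134499.3418.
Posterior precision = 1/σ₀² + n/σ² = 1/19396.1329 + 6/18122.5444 = (σ² + n·σ₀²)/(σ₀²σ²) = 134499.3418/(19396.1329·18122.5444); posterior variance σₙ² = σ₀²σ²/(σ² + n·σ₀²) = 19396.1329·18122.5444/134499.3418 = 2613.449813.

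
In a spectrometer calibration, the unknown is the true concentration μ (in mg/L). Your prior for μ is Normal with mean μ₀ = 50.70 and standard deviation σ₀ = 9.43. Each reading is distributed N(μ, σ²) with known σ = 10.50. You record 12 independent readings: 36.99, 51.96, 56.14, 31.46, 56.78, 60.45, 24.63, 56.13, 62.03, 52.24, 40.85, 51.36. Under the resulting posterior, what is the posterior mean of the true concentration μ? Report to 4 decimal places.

For Normal data with known variance σ², a Normal(μ₀, σ₀²) prior on μ is conjugate. Posterior precision = 1/σ₀² + n/σ²; posterior mean is the precision-weighted average of μ₀ and x̄.
Σxᵢ = 36.99 + 51.96 + 56.14 + 31.46 + 56.78 + 60.45 + 24.63 + 56.13 + 62.03 + 52.24 + 40.85 + 51.36 = 581.02, so n·x̄ = 581.02.
σ₀² = 9.43² = 88.9249, σ² = 10.50² = 110.25; σ² + n·σ₀² = 110.25 + 12·88.9249 = 1177.3488.
Posterior mean = (μ₀/σ₀² + n·x̄/σ²)/(1/σ₀² + n/σ²) = (σ²·μ₀ + σ₀²·n·x̄)/(σ² + n·σ₀²) = (110.25·50.70 + 88.9249·581.02)/1177.3488 = 57256.820398/1177.3488 = 48.6320.

48.6320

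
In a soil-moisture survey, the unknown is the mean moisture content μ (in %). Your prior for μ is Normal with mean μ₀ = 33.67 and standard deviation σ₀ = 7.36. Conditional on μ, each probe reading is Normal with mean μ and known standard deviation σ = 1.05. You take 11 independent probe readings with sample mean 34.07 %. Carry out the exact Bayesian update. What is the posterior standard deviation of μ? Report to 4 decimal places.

0.3163

For Normal data with known variance σ², a Normal(μ₀, σ₀²) prior on μ is conjugate. Posterior precision = 1/σ₀² + n/σ²; posterior mean is the precision-weighted average of μ₀ and x̄.
σ₀² = 7.36² = 54.1696, σ² = 1.05² = 1.1025; σ² + n·σ₀² = 1.1025 + 11·54.1696 = 596.9681.
Posterior precision = 1/σ₀² + n/σ² = 1/54.1696 + 11/1.1025 = (σ² + n·σ₀²)/(σ₀²σ²) = 596.9681/(54.1696·1.1025); posterior variance σₙ² = σ₀²σ²/(σ² + n·σ₀²) = 54.1696·1.1025/596.9681 = 0.100042.
Posterior SD = √σₙ² = √(54.1696·1.1025/596.9681) = 0.3163.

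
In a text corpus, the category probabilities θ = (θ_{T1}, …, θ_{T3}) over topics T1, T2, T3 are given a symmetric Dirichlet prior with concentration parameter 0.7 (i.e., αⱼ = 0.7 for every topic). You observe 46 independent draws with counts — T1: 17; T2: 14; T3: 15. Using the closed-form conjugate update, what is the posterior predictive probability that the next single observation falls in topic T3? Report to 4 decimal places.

0.3264

The Dirichlet prior is conjugate to the Multinomial likelihood: each posterior αⱼ = prior αⱼ + observed count nⱼ.
Posterior concentration: (17.7, 14.7, 15.7), total = 48.1.
P(next = T3 | data) = α_{T3}/Σα = 0.3264.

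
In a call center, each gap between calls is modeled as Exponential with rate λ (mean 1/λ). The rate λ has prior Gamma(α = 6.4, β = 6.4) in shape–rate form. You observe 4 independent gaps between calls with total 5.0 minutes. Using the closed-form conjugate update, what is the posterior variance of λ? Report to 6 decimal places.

0.080025

With a Gamma(shape α, rate β) prior on the exponential rate λ, the posterior after n observations with total T = Σxᵢ is Gamma(α+n, β+T).
Posterior: Gamma(6.4+4, 6.4+5.0) = Gamma(10.4, 11.4).
Var = α/β² = 0.080025.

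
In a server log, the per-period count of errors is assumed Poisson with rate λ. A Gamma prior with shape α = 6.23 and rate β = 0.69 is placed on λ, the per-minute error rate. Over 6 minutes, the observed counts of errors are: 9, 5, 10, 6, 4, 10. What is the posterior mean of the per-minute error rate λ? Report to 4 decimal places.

With a Gamma(shape α, rate β) prior, the Poisson likelihood is conjugate: the posterior is Gamma(α + ΣXᵢ, β + n).
Sum of counts S = 44 over n = 6 minutes.
Posterior: Gamma(α+S, β+n) = Gamma(6.23+44, 0.69+6) = Gamma(50.23, 6.69).
Posterior mean = α/β = 50.23/6.69 = 7.5082.

7.5082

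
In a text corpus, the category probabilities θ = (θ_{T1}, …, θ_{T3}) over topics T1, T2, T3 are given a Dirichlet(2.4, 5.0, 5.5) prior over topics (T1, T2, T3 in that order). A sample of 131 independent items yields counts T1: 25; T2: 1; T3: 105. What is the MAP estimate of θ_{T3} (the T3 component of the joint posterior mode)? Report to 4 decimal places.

The Dirichlet prior is conjugate to the Multinomial likelihood: each posterior αⱼ = prior αⱼ + observed count nⱼ.
Posterior concentration: (27.4, 6.0, 110.5), total = 143.9.
Joint mode component: (α_{T3}−1)/(Σα−K) = 109.5/140.9 = 0.7771.

0.7771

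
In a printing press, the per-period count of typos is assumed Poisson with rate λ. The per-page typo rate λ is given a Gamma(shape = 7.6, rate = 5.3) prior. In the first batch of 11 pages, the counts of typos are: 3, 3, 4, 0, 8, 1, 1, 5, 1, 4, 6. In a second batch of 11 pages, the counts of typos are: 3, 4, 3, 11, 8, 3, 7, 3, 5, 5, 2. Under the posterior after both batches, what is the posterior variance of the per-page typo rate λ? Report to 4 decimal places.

0.1310

With a Gamma(shape α, rate β) prior, the Poisson likelihood is conjugate: the posterior is Gamma(α + ΣXᵢ, β + n).
Batch 1: sum of counts S = 36 over n = 11 pages.
After batch 1: Gamma(α+S, β+n) = Gamma(7.6+36, 5.3+11) = Gamma(43.6, 16.3).
Batch 2: sum of counts S = 54 over n = 11 pages.
After batch 2: Gamma(α+S, β+n) = Gamma(43.6+54, 16.3+11) = Gamma(97.6, 27.3).
Var = α/β² = 97.6/27.3² = 0.1310.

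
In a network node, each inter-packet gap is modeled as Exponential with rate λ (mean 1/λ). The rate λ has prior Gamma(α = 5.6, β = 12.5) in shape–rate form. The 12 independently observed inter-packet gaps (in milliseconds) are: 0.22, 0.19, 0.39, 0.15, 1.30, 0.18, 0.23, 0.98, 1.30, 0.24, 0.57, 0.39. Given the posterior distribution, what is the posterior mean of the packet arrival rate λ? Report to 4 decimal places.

0.9442

With a Gamma(shape α, rate β) prior on the exponential rate λ, the posterior after n observations with total T = Σxᵢ is Gamma(α+n, β+T).
Sum of observations T = 6.14 milliseconds; n = 12.
Posterior: Gamma(5.6+12, 12.5+6.14) = Gamma(17.6, 18.64).
Posterior mean of λ = α/β = 17.6/18.64 = 0.9442.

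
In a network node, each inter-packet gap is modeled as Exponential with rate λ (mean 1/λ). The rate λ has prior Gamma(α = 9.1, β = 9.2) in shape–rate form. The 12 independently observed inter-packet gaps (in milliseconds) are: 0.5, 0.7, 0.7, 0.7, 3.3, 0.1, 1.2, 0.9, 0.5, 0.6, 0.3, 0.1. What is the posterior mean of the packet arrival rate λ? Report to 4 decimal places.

With a Gamma(shape α, rate β) prior on the exponential rate λ, the posterior after n observations with total T = Σxᵢ is Gamma(α+n, β+T).
Sum of observations T = 9.6 milliseconds; n = 12.
Posterior: Gamma(9.1+12, 9.2+9.6) = Gamma(21.1, 18.8).
Posterior mean of λ = α/β = 21.1/18.8 = 1.1223.

1.1223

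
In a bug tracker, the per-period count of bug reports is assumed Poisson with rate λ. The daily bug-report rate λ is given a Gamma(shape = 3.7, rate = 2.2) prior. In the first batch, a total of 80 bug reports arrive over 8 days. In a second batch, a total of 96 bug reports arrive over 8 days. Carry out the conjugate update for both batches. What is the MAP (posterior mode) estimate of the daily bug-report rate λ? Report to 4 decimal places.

With a Gamma(shape α, rate β) prior, the Poisson likelihood is conjugate: the posterior is Gamma(α + ΣXᵢ, β + n).
After batch 1: Gamma(α+S, β+n) = Gamma(3.7+80, 2.2+8) = Gamma(83.7, 10.2).
After batch 2: Gamma(α+S, β+n) = Gamma(83.7+96, 10.2+8) = Gamma(179.7, 18.2).
Mode of Gamma(α,β) for α≥1 is (α−1)/β = 178.7/18.2 = 9.8187.

9.8187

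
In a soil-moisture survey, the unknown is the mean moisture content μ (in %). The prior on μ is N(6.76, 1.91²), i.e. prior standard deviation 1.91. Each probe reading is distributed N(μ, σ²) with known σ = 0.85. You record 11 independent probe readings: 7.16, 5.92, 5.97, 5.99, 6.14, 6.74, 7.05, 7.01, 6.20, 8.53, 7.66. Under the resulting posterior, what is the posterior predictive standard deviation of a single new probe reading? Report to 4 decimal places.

0.8871

For Normal data with known variance σ², a Normal(μ₀, σ₀²) prior on μ is conjugate. Posterior precision = 1/σ₀² + n/σ²; posterior mean is the precision-weighted average of μ₀ and x̄.
σ₀² = 1.91² = 3.6481, σ² = 0.85² = 0.7225; σ² + n·σ₀² = 0.7225 + 11·3.6481 = 40.8516.
Posterior precision = 1/σ₀² + n/σ² = 1/3.6481 + 11/0.7225 = (σ² + n·σ₀²)/(σ₀²σ²) = 40.8516/(3.6481·0.7225); posterior variance σₙ² = σ₀²σ²/(σ² + n·σ₀²) = 3.6481·0.7225/40.8516 = 0.064520.
Predictive variance for one new observation = σₙ² + σ² = 3.6481·0.7225/40.8516 + 0.7225 = σ²·(σ₀² + 40.8516)/40.8516 = 0.7225·44.4997/40.8516 = 0.787020; SD = √(0.7225·44.4997/40.8516) = 0.8871.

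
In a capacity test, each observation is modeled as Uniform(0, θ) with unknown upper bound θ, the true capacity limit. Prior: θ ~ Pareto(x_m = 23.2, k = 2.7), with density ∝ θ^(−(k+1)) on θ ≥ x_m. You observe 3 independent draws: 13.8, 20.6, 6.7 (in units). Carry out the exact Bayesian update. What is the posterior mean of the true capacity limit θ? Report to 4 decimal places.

28.1362

A Pareto(scale x_m, shape k) prior on the upper bound θ of Uniform(0, θ) is conjugate: posterior is Pareto(max(x_m, max xᵢ), k + n).
Sample maximum = 20.6; prior scale x_m = 23.2 → posterior scale = max = 23.2.
Posterior shape = 2.7 + 3 = 5.7.
E[θ|data] = k·x_m/(k−1) = 5.7·23.2/4.7 = 28.1362.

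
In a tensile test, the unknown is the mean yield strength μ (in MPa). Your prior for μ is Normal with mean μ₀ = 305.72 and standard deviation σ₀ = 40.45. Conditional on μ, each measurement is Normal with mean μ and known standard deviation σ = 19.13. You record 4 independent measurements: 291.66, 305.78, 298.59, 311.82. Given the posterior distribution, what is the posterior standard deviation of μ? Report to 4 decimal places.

9.3083

For Normal data with known variance σ², a Normal(μ₀, σ₀²) prior on μ is conjugate. Posterior precision = 1/σ₀² + n/σ²; posterior mean is the precision-weighted average of μ₀ and x̄.
σ₀² = 40.45² = 1636.2025, σ² = 19.13² = 365.9569; σ² + n·σ₀² = 365.9569 + 4·1636.2025 = 6910.7669.
Posterior precision = 1/σ₀² + n/σ² = 1/1636.2025 + 4/365.9569 = (σ² + n·σ₀²)/(σ₀²σ²) = 6910.7669/(1636.2025·365.9569); posterior variance σₙ² = σ₀²σ²/(σ² + n·σ₀²) = 1636.2025·365.9569/6910.7669 = 86.644450.
Posterior SD = √σₙ² = √(1636.2025·365.9569/6910.7669) = 9.3083.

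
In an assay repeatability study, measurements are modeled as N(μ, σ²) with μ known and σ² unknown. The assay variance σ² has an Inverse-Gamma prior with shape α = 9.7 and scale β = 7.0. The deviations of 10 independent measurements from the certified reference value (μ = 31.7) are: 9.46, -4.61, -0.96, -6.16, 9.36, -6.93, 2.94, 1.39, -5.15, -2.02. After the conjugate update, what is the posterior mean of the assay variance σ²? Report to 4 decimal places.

With known mean μ and an Inverse-Gamma(α, β) prior on σ², the Normal likelihood is conjugate: posterior is Inv-Gamma(α + n/2, β + Σ(xᵢ−μ)²/2).
Σ(xᵢ−μ)² = (9.46)² + (-4.61)² + (-0.96)² + (-6.16)² + (9.36)² + (-6.93)² + (2.94)² + (1.39)² + (-5.15)² + (-2.02)² = 326.4240.
Posterior: Inv-Gamma(9.7 + 10/2, 7.0 + 326.4240/2) = Inv-Gamma(14.70, 170.21200).
E[σ²|data] = β/(α−1) = 170.21200/13.70 = 12.4242.

12.4242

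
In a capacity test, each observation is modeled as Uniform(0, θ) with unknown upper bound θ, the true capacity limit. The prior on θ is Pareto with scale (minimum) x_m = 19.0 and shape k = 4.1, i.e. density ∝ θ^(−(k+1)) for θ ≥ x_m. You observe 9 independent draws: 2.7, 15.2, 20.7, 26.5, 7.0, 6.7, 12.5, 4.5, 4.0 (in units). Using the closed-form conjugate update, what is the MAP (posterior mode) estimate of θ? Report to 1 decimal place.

A Pareto(scale x_m, shape k) prior on the upper bound θ of Uniform(0, θ) is conjugate: posterior is Pareto(max(x_m, max xᵢ), k + n).
Sample maximum = 26.5; prior scale x_m = 19.0 → posterior scale = max = 26.5.
Posterior shape = 4.1 + 9 = 13.1.
The Pareto density is decreasing on [x_m, ∞), so the mode is x_m = 26.5.

26.5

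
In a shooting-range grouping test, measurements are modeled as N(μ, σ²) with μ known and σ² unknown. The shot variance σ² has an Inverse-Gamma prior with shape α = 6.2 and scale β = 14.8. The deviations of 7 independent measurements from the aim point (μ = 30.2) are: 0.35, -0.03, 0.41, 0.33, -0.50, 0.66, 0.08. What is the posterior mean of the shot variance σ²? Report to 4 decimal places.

1.7639

With known mean μ and an Inverse-Gamma(α, β) prior on σ², the Normal likelihood is conjugate: posterior is Inv-Gamma(α + n/2, β + Σ(xᵢ−μ)²/2).
Σ(xᵢ−μ)² = (0.35)² + (-0.03)² + (0.41)² + (0.33)² + (-0.50)² + (0.66)² + (0.08)² = 1.0924.
Posterior: Inv-Gamma(6.2 + 7/2, 14.8 + 1.0924/2) = Inv-Gamma(9.70, 15.34620).
E[σ²|data] = β/(α−1) = 15.34620/8.70 = 1.7639.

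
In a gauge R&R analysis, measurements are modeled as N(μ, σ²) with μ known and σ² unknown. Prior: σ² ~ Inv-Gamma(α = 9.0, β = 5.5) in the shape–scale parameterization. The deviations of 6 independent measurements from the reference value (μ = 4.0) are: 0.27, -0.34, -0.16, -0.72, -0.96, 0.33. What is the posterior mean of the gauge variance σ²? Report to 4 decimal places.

0.5801

With known mean μ and an Inverse-Gamma(α, β) prior on σ², the Normal likelihood is conjugate: posterior is Inv-Gamma(α + n/2, β + Σ(xᵢ−μ)²/2).
Σ(xᵢ−μ)² = (0.27)² + (-0.34)² + (-0.16)² + (-0.72)² + (-0.96)² + (0.33)² = 1.7630.
Posterior: Inv-Gamma(9.0 + 6/2, 5.5 + 1.7630/2) = Inv-Gamma(12.00, 6.38150).
E[σ²|data] = β/(α−1) = 6.38150/11.00 = 0.5801.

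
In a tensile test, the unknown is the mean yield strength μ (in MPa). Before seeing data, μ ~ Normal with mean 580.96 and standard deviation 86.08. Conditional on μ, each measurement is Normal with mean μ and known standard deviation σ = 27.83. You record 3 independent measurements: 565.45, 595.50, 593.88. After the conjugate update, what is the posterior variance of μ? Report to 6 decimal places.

For Normal data with known variance σ², a Normal(μ₀, σ₀²) prior on μ is conjugate. Posterior precision = 1/σ₀² + n/σ²; posterior mean is the precision-weighted average of μ₀ and x̄.
σ₀² = 86.08² = 7409.7664, σ² = 27.83² = 774.5089; σ² + n·σ₀² = 774.5089 + 3·7409.7664 = 23003.8081.
Posterior precision = 1/σ₀² + n/σ² = 1/7409.7664 + 3/774.5089 = (σ² + n·σ₀²)/(σ₀²σ²) = 23003.8081/(7409.7664·774.5089); posterior variance σₙ² = σ₀²σ²/(σ² + n·σ₀²) = 7409.7664·774.5089/23003.8081 = 249.477391.

249.477391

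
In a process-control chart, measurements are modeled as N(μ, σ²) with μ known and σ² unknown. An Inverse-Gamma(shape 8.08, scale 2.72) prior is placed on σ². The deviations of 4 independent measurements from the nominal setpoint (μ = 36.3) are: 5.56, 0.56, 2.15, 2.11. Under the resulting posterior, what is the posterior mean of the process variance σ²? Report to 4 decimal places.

With known mean μ and an Inverse-Gamma(α, β) prior on σ², the Normal likelihood is conjugate: posterior is Inv-Gamma(α + n/2, β + Σ(xᵢ−μ)²/2).
Σ(xᵢ−μ)² = (5.56)² + (0.56)² + (2.15)² + (2.11)² = 40.3018.
Posterior: Inv-Gamma(8.08 + 4/2, 2.72 + 40.3018/2) = Inv-Gamma(10.08, 22.87090).
E[σ²|data] = β/(α−1) = 22.87090/9.08 = 2.5188.

2.5188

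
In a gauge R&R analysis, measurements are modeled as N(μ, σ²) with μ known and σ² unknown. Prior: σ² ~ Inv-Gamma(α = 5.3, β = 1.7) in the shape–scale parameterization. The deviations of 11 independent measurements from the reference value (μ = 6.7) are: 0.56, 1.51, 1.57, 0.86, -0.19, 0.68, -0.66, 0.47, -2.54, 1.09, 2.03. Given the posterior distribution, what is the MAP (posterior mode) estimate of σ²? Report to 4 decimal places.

With known mean μ and an Inverse-Gamma(α, β) prior on σ², the Normal likelihood is conjugate: posterior is Inv-Gamma(α + n/2, β + Σ(xᵢ−μ)²/2).
Σ(xᵢ−μ)² = (0.56)² + (1.51)² + (1.57)² + (0.86)² + (-0.19)² + (0.68)² + (-0.66)² + (0.47)² + (-2.54)² + (1.09)² + (2.03)² = 18.7138.
Posterior: Inv-Gamma(5.3 + 11/2, 1.7 + 18.7138/2) = Inv-Gamma(10.80, 11.05690).
Mode = β/(α+1) = 11.05690/11.80 = 0.9370.

0.9370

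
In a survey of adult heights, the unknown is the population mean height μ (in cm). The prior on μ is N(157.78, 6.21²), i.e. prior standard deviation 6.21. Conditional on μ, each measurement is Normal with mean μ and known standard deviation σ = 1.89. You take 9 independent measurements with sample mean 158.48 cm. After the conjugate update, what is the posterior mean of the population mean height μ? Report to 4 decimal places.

For Normal data with known variance σ², a Normal(μ₀, σ₀²) prior on μ is conjugate. Posterior precision = 1/σ₀² + n/σ²; posterior mean is the precision-weighted average of μ₀ and x̄.
n·x̄ = 9·158.48 = 1426.32.
σ₀² = 6.21² = 38.5641, σ² = 1.89² = 3.5721; σ² + n·σ₀² = 3.5721 + 9·38.5641 = 350.649.
Posterior mean = (μ₀/σ₀² + n·x̄/σ²)/(1/σ₀² + n/σ²) = (σ²·μ₀ + σ₀²·n·x̄)/(σ² + n·σ₀²) = (3.5721·157.78 + 38.5641·1426.32)/350.649 = 55568.35305/350.649 = 158.4729.

158.4729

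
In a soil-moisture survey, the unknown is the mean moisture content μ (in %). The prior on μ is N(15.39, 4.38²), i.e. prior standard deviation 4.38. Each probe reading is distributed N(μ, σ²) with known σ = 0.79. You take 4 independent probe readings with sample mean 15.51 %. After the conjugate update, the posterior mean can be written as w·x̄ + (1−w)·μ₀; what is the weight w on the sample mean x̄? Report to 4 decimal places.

0.9919

For Normal data with known variance σ², a Normal(μ₀, σ₀²) prior on μ is conjugate. Posterior precision = 1/σ₀² + n/σ²; posterior mean is the precision-weighted average of μ₀ and x̄.
σ₀² = 4.38² = 19.1844, σ² = 0.79² = 0.6241. Prior precision 1/σ₀² = 1/19.1844; data precision n/σ² = 4/0.6241.
w = (n/σ²)/(1/σ₀² + n/σ²) = n·σ₀²/(σ² + n·σ₀²) = 4·19.1844/(0.6241 + 4·19.1844) = 76.7376/77.3617 = 0.9919.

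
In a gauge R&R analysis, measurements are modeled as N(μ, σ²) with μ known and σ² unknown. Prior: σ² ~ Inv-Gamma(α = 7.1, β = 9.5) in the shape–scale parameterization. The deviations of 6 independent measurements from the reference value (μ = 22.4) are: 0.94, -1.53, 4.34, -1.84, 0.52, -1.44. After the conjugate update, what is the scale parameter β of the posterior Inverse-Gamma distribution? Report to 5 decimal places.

23.39485

With known mean μ and an Inverse-Gamma(α, β) prior on σ², the Normal likelihood is conjugate: posterior is Inv-Gamma(α + n/2, β + Σ(xᵢ−μ)²/2).
Σ(xᵢ−μ)² = (0.94)² + (-1.53)² + (4.34)² + (-1.84)² + (0.52)² + (-1.44)² = 27.7897.
Posterior: Inv-Gamma(7.1 + 6/2, 9.5 + 27.7897/2) = Inv-Gamma(10.10, 23.39485).
Posterior β = 23.39485.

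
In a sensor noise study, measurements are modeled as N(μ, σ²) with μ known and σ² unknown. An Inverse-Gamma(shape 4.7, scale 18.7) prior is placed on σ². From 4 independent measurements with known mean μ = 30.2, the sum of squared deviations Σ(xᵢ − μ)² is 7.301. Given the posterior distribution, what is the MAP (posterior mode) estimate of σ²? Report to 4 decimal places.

With known mean μ and an Inverse-Gamma(α, β) prior on σ², the Normal likelihood is conjugate: posterior is Inv-Gamma(α + n/2, β + Σ(xᵢ−μ)²/2).
Posterior: Inv-Gamma(4.7 + 4/2, 18.7 + 7.301/2) = Inv-Gamma(6.70, 22.3505).
Mode = β/(α+1) = 22.3505/7.70 = 2.9027.

2.9027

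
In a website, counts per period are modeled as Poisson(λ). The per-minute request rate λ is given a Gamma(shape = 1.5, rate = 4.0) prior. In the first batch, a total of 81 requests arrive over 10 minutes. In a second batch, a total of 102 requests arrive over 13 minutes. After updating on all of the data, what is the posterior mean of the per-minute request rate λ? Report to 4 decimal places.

With a Gamma(shape α, rate β) prior, the Poisson likelihood is conjugate: the posterior is Gamma(α + ΣXᵢ, β + n).
After batch 1: Gamma(α+S, β+n) = Gamma(1.5+81, 4.0+10) = Gamma(82.5, 14.0).
After batch 2: Gamma(α+S, β+n) = Gamma(82.5+102, 14.0+13) = Gamma(184.5, 27.0).
Posterior mean = α/β = 184.5/27.0 = 6.8333.

6.8333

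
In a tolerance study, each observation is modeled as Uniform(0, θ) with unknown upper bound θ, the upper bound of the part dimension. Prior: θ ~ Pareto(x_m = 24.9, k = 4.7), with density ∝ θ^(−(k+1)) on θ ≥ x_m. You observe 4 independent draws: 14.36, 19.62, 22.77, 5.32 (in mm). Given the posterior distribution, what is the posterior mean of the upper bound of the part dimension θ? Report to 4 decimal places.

28.1338

A Pareto(scale x_m, shape k) prior on the upper bound θ of Uniform(0, θ) is conjugate: posterior is Pareto(max(x_m, max xᵢ), k + n).
Sample maximum = 22.77; prior scale x_m = 24.9 → posterior scale = max = 24.90.
Posterior shape = 4.7 + 4 = 8.7.
E[θ|data] = k·x_m/(k−1) = 8.7·24.90/7.7 = 28.1338.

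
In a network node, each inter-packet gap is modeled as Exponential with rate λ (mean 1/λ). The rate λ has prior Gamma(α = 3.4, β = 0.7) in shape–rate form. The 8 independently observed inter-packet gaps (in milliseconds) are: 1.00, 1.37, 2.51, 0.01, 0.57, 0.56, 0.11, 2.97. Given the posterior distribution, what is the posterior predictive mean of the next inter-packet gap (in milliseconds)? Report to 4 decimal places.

With a Gamma(shape α, rate β) prior on the exponential rate λ, the posterior after n observations with total T = Σxᵢ is Gamma(α+n, β+T).
Sum of observations T = 9.10 milliseconds; n = 8.
Posterior: Gamma(3.4+8, 0.7+9.10) = Gamma(11.4, 9.80).
The predictive distribution for the next observation is Lomax; its mean is β/(α−1) = 9.80/10.4 = 0.9423.

0.9423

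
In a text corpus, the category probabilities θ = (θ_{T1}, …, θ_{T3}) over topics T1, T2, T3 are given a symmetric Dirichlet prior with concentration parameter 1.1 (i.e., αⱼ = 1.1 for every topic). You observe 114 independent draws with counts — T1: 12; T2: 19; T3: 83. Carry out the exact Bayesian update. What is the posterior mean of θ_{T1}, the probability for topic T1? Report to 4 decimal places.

0.1117

The Dirichlet prior is conjugate to the Multinomial likelihood: each posterior αⱼ = prior αⱼ + observed count nⱼ.
Posterior concentration: (13.1, 20.1, 84.1), total = 117.3.
E[θ_{T1}|data] = α_{T1}/Σα = 13.1/117.3 = 0.1117.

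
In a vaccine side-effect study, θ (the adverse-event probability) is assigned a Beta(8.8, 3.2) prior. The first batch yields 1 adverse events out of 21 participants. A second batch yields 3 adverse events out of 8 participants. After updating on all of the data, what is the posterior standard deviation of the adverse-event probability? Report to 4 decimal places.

The Beta prior is conjugate to a Binomial/Bernoulli likelihood; the update adds successes to α and failures to β.
After batch 1: Beta(8.8+1, 3.2+20) = Beta(9.8, 23.2).
After batch 2: Beta(9.8+3, 23.2+5) = Beta(12.8, 28.2).
Var = αβ/((α+β)²(α+β+1)) = 12.8·28.2/(41.0²·42.0) = 0.00511260; SD = √0.00511260 = 0.0715.

0.0715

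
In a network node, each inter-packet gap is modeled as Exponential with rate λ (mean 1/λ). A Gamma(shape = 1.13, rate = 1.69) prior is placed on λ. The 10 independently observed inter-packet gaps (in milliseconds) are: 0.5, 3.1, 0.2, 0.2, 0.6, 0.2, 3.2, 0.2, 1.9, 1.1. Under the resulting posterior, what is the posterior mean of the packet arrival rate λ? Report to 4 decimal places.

With a Gamma(shape α, rate β) prior on the exponential rate λ, the posterior after n observations with total T = Σxᵢ is Gamma(α+n, β+T).
Sum of observations T = 11.2 milliseconds; n = 10.
Posterior: Gamma(1.13+10, 1.69+11.2) = Gamma(11.13, 12.89).
Posterior mean of λ = α/β = 11.13/12.89 = 0.8635.

0.8635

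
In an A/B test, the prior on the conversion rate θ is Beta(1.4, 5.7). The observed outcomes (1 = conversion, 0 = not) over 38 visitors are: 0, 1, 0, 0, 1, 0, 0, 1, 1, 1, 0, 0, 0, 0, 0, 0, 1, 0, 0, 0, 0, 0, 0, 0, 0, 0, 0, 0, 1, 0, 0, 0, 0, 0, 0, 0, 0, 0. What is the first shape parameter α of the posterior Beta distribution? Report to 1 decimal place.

8.4

The Beta prior is conjugate to a Binomial/Bernoulli likelihood; the update adds successes to α and failures to β.
Posterior: Beta(α+k, β+n−k) = Beta(1.4+7, 5.7+31) = Beta(8.4, 36.7).
Posterior α = 8.4.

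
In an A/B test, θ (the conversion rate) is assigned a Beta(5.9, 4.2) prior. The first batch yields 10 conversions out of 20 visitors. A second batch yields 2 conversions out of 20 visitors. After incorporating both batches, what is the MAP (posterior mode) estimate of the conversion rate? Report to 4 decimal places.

0.3514

The Beta prior is conjugate to a Binomial/Bernoulli likelihood; the update adds successes to α and failures to β.
After batch 1: Beta(5.9+10, 4.2+10) = Beta(15.9, 14.2).
After batch 2: Beta(15.9+2, 14.2+18) = Beta(17.9, 32.2).
Mode of Beta(a,b) for a,b>1 is (a−1)/(a+b−2) = 16.9/48.1 = 0.3514.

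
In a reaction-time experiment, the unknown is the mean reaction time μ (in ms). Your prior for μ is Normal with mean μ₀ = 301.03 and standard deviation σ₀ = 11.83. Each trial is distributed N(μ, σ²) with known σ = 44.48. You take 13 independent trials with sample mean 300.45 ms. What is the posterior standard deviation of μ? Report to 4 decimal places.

8.5385

For Normal data with known variance σ², a Normal(μ₀, σ₀²) prior on μ is conjugate. Posterior precision = 1/σ₀² + n/σ²; posterior mean is the precision-weighted average of μ₀ and x̄.
σ₀² = 11.83² = 139.9489, σ² = 44.48² = 1978.4704; σ² + n·σ₀² = 1978.4704 + 13·139.9489 = 3797.8061.
Posterior precision = 1/σ₀² + n/σ² = 1/139.9489 + 13/1978.4704 = (σ² + n·σ₀²)/(σ₀²σ²) = 3797.8061/(139.9489·1978.4704); posterior variance σₙ² = σ₀²σ²/(σ² + n·σ₀²) = 139.9489·1978.4704/3797.8061 = 72.906502.
Posterior SD = √σₙ² = √(139.9489·1978.4704/3797.8061) = 8.5385.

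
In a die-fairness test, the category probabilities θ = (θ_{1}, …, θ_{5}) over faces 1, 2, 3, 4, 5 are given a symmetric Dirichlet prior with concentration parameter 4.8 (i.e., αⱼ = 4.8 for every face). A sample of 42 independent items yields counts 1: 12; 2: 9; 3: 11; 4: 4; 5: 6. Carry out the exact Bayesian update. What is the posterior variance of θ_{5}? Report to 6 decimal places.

The Dirichlet prior is conjugate to the Multinomial likelihood: each posterior αⱼ = prior αⱼ + observed count nⱼ.
Posterior concentration: (16.8, 13.8, 15.8, 8.8, 10.8), total = 66.0.
Var[θ_j] = α_j(Σα−α_j)/((Σα)²(Σα+1)) = 10.8·55.2/(66.0²·67.0) = 0.002043.

0.002043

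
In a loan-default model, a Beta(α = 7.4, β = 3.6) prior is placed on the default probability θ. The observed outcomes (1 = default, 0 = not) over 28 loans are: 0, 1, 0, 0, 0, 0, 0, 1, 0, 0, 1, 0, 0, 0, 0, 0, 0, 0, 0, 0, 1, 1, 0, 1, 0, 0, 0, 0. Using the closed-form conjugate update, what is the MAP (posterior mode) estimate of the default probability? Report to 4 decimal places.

The Beta prior is conjugate to a Binomial/Bernoulli likelihood; the update adds successes to α and failures to β.
Posterior: Beta(α+k, β+n−k) = Beta(7.4+6, 3.6+22) = Beta(13.4, 25.6).
Mode of Beta(a,b) for a,b>1 is (a−1)/(a+b−2) = 12.4/37.0 = 0.3351.

0.3351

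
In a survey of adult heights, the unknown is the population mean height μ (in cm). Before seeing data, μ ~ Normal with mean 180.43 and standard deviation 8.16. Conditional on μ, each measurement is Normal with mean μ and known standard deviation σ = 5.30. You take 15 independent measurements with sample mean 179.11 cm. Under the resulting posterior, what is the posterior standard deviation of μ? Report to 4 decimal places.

1.3496

For Normal data with known variance σ², a Normal(μ₀, σ₀²) prior on μ is conjugate. Posterior precision = 1/σ₀² + n/σ²; posterior mean is the precision-weighted average of μ₀ and x̄.
σ₀² = 8.16² = 66.5856, σ² = 5.30² = 28.09; σ² + n·σ₀² = 28.09 + 15·66.5856 = 1026.874.
Posterior precision = 1/σ₀² + n/σ² = 1/66.5856 + 15/28.09 = (σ² + n·σ₀²)/(σ₀²σ²) = 1026.874/(66.5856·28.09); posterior variance σₙ² = σ₀²σ²/(σ² + n·σ₀²) = 66.5856·28.09/1026.874 = 1.821440.
Posterior SD = √σₙ² = √(66.5856·28.09/1026.874) = 1.3496.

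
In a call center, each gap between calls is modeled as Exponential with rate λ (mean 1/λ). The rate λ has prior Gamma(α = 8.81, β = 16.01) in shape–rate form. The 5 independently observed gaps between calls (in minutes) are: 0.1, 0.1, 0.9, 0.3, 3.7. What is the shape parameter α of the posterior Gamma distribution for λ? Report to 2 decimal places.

13.81

With a Gamma(shape α, rate β) prior on the exponential rate λ, the posterior after n observations with total T = Σxᵢ is Gamma(α+n, β+T).
Sum of observations T = 5.1 minutes; n = 5.
Posterior: Gamma(8.81+5, 16.01+5.1) = Gamma(13.81, 21.11).
Posterior α = 13.81.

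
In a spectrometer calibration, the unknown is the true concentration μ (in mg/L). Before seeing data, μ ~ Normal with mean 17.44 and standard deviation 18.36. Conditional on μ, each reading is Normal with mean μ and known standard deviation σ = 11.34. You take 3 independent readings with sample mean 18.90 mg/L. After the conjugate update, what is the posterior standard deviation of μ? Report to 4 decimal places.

6.1668

For Normal data with known variance σ², a Normal(μ₀, σ₀²) prior on μ is conjugate. Posterior precision = 1/σ₀² + n/σ²; posterior mean is the precision-weighted average of μ₀ and x̄.
σ₀² = 18.36² = 337.0896, σ² = 11.34² = 128.5956; σ² + n·σ₀² = 128.5956 + 3·337.0896 = 1139.8644.
Posterior precision = 1/σ₀² + n/σ² = 1/337.0896 + 3/128.5956 = (σ² + n·σ₀²)/(σ₀²σ²) = 1139.8644/(337.0896·128.5956); posterior variance σₙ² = σ₀²σ²/(σ² + n·σ₀²) = 337.0896·128.5956/1139.8644 = 38.029295.
Posterior SD = √σₙ² = √(337.0896·128.5956/1139.8644) = 6.1668.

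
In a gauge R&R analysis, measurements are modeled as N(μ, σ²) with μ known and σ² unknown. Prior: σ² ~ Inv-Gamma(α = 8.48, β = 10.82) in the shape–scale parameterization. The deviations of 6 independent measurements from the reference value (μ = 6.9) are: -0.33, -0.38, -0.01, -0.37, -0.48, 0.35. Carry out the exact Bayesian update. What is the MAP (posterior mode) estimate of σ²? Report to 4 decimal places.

0.8968

With known mean μ and an Inverse-Gamma(α, β) prior on σ², the Normal likelihood is conjugate: posterior is Inv-Gamma(α + n/2, β + Σ(xᵢ−μ)²/2).
Σ(xᵢ−μ)² = (-0.33)² + (-0.38)² + (-0.01)² + (-0.37)² + (-0.48)² + (0.35)² = 0.7432.
Posterior: Inv-Gamma(8.48 + 6/2, 10.82 + 0.7432/2) = Inv-Gamma(11.48, 11.19160).
Mode = β/(α+1) = 11.19160/12.48 = 0.8968.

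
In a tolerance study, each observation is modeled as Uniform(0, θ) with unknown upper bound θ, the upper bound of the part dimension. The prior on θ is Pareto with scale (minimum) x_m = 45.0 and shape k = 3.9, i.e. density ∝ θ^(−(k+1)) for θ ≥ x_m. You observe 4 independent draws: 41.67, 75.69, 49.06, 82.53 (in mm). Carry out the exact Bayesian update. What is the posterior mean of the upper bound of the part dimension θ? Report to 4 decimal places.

94.4909

A Pareto(scale x_m, shape k) prior on the upper bound θ of Uniform(0, θ) is conjugate: posterior is Pareto(max(x_m, max xᵢ), k + n).
Sample maximum = 82.53; prior scale x_m = 45.0 → posterior scale = max = 82.53.
Posterior shape = 3.9 + 4 = 7.9.
E[θ|data] = k·x_m/(k−1) = 7.9·82.53/6.9 = 94.4909.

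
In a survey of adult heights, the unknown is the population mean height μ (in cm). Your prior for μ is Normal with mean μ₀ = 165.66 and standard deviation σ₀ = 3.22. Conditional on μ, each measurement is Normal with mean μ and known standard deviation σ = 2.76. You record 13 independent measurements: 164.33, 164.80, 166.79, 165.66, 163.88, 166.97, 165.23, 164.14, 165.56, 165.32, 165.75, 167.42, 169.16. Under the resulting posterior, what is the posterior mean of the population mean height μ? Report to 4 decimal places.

For Normal data with known variance σ², a Normal(μ₀, σ₀²) prior on μ is conjugate. Posterior precision = 1/σ₀² + n/σ²; posterior mean is the precision-weighted average of μ₀ and x̄.
Σxᵢ = 164.33 + 164.80 + 166.79 + 165.66 + 163.88 + 166.97 + 165.23 + 164.14 + 165.56 + 165.32 + 165.75 + 167.42 + 169.16 = 2155.01, so n·x̄ = 2155.01.
σ₀² = 3.22² = 10.3684, σ² = 2.76² = 7.6176; σ² + n·σ₀² = 7.6176 + 13·10.3684 = 142.4068.
Posterior mean = (μ₀/σ₀² + n·x̄/σ²)/(1/σ₀² + n/σ²) = (σ²·μ₀ + σ₀²·n·x̄)/(σ² + n·σ₀²) = (7.6176·165.66 + 10.3684·2155.01)/142.4068 = 23605.9373/142.4068 = 165.7641.

165.7641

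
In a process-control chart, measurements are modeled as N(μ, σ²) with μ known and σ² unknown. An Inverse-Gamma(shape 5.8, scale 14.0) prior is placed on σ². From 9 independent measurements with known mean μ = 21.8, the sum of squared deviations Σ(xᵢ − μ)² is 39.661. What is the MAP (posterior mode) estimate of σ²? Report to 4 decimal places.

With known mean μ and an Inverse-Gamma(α, β) prior on σ², the Normal likelihood is conjugate: posterior is Inv-Gamma(α + n/2, β + Σ(xᵢ−μ)²/2).
Posterior: Inv-Gamma(5.8 + 9/2, 14.0 + 39.661/2) = Inv-Gamma(10.30, 33.8305).
Mode = β/(α+1) = 33.8305/11.30 = 2.9938.

2.9938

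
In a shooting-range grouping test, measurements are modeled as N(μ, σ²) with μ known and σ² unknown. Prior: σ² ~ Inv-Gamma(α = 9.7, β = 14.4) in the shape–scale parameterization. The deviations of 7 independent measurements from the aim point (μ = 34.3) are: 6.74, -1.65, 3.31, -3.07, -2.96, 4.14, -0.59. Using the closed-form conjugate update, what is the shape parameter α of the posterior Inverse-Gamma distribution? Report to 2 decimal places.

With known mean μ and an Inverse-Gamma(α, β) prior on σ², the Normal likelihood is conjugate: posterior is Inv-Gamma(α + n/2, β + Σ(xᵢ−μ)²/2).
Σ(xᵢ−μ)² = (6.74)² + (-1.65)² + (3.31)² + (-3.07)² + (-2.96)² + (4.14)² + (-0.59)² = 94.7804.
Posterior: Inv-Gamma(9.7 + 7/2, 14.4 + 94.7804/2) = Inv-Gamma(13.20, 61.79020).
Posterior α = 13.20.

13.20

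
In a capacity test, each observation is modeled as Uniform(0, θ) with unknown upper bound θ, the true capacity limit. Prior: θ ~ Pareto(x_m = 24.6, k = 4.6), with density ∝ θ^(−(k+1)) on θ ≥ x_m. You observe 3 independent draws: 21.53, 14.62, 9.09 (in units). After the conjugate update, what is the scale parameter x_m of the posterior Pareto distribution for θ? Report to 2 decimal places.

A Pareto(scale x_m, shape k) prior on the upper bound θ of Uniform(0, θ) is conjugate: posterior is Pareto(max(x_m, max xᵢ), k + n).
Sample maximum = 21.53; prior scale x_m = 24.6 → posterior scale = max = 24.60.
Posterior shape = 4.6 + 3 = 7.6.
Posterior scale x_m = 24.60.

24.60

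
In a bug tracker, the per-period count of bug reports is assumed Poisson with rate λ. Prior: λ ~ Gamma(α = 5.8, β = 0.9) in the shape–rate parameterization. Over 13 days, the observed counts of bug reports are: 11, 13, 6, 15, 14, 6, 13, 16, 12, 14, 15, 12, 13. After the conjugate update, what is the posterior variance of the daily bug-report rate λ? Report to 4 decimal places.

With a Gamma(shape α, rate β) prior, the Poisson likelihood is conjugate: the posterior is Gamma(α + ΣXᵢ, β + n).
Sum of counts S = 160 over n = 13 days.
Posterior: Gamma(α+S, β+n) = Gamma(5.8+160, 0.9+13) = Gamma(165.8, 13.9).
Var = α/β² = 165.8/13.9² = 0.8581.

0.8581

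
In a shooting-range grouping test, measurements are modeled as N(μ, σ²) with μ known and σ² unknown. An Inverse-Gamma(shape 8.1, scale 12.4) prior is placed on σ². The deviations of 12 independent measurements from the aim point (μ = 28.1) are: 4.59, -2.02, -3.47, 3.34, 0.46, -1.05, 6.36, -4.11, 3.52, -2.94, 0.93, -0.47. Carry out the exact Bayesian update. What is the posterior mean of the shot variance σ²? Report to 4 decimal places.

5.8748

With known mean μ and an Inverse-Gamma(α, β) prior on σ², the Normal likelihood is conjugate: posterior is Inv-Gamma(α + n/2, β + Σ(xᵢ−μ)²/2).
Σ(xᵢ−μ)² = (4.59)² + (-2.02)² + (-3.47)² + (3.34)² + (0.46)² + (-1.05)² + (6.36)² + (-4.11)² + (3.52)² + (-2.94)² + (0.93)² + (-0.47)² = 129.1206.
Posterior: Inv-Gamma(8.1 + 12/2, 12.4 + 129.1206/2) = Inv-Gamma(14.10, 76.96030).
E[σ²|data] = β/(α−1) = 76.96030/13.10 = 5.8748.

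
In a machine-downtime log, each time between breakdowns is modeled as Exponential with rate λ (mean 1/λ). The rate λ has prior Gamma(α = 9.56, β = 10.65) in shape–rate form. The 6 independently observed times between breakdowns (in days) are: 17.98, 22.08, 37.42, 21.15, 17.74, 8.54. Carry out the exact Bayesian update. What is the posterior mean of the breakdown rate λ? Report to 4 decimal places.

With a Gamma(shape α, rate β) prior on the exponential rate λ, the posterior after n observations with total T = Σxᵢ is Gamma(α+n, β+T).
Sum of observations T = 124.91 days; n = 6.
Posterior: Gamma(9.56+6, 10.65+124.91) = Gamma(15.56, 135.56).
Posterior mean of λ = α/β = 15.56/135.56 = 0.1148.

0.1148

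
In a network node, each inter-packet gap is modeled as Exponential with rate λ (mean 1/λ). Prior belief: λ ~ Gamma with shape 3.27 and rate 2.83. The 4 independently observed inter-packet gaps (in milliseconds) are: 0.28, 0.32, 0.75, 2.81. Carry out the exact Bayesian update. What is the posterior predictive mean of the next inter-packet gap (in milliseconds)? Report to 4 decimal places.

1.1148

With a Gamma(shape α, rate β) prior on the exponential rate λ, the posterior after n observations with total T = Σxᵢ is Gamma(α+n, β+T).
Sum of observations T = 4.16 milliseconds; n = 4.
Posterior: Gamma(3.27+4, 2.83+4.16) = Gamma(7.27, 6.99).
The predictive distribution for the next observation is Lomax; its mean is β/(α−1) = 6.99/6.27 = 1.1148.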